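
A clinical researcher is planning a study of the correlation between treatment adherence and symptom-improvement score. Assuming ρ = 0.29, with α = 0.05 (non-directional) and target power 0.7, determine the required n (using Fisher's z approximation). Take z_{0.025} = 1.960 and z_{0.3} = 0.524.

n = 73

Fisher's z: C = ½·ln((1+r)/(1−r)) = ½·ln(1.8169) = 0.2986.
n = ((z_{α/2} + z_β)/C)² + 3.
(1.960 + 0.524) / 0.2986 = 2.484 / 0.2986 = 8.319.
n = 8.319² + 3 = 69.20 + 3 = 72.2.
Round up.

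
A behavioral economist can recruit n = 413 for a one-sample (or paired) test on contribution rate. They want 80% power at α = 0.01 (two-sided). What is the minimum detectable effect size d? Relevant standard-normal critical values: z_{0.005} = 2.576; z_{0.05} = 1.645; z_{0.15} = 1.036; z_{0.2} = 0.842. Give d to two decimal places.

For a single sample (or paired design) of n = 413: d_min = (z_{α/2} + z_β)/√n.
z-sum = 2.576 + 0.842 = 3.418.
d_min = 3.418 / √413 = 3.418 / 20.322 = 0.168.

d_min ≈ 0.17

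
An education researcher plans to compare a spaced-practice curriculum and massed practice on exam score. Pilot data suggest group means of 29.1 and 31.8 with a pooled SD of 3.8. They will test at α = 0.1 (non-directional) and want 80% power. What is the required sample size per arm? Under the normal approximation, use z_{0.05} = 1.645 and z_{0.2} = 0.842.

n = 25 per group

Cohen's d = |M₁ − M₂| / SD_pooled = |29.1 − 31.8| / 3.8 = 2.7 / 3.8 = 0.711.
For two independent groups with equal n: n = 2·((z_{α/2} + z_β) / d)².
z_{α/2} + z_β = 1.645 + 0.842 = 2.487.
n = 2 × (2.487 / 0.711)² = 2 × 3.498² = 2 × 12.24 = 24.5.
Round up to the next whole participant.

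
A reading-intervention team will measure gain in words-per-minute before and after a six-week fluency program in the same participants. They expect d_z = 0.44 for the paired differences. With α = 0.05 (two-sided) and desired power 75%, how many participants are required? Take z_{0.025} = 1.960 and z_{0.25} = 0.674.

n = 36 pairs

For a paired (one-sample on differences) test: n = ((z_{α/2} + z_β) / d)².
z_{α/2} + z_β = 1.960 + 0.674 = 2.634.
n = (2.634 / 0.44)² = 5.986² = 35.84.
Round up.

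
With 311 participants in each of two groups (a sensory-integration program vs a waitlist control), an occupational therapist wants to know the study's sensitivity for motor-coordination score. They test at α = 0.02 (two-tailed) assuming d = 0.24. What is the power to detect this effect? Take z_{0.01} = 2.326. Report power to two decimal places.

power ≈ 0.75

For two equal groups, power = Φ(d·√(n/2) − z_{α/2}).
d·√(n/2) = 0.24 × √(311/2) = 0.24 × 12.470 = 2.993.
z_β = 2.993 − 2.326 = 0.667.
Power = Φ(0.667) = 0.748.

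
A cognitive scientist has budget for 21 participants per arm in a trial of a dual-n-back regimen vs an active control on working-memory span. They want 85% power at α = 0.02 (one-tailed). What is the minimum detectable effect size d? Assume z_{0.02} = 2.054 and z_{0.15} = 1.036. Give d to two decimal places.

d_min ≈ 0.95

For two independent groups of n = 21 each: d_min = (z_{α} + z_β)·√(2/n).
z-sum = 2.054 + 1.036 = 3.090.
d_min = 3.090 × √(2/21) = 3.090 × 0.3086 = 0.954.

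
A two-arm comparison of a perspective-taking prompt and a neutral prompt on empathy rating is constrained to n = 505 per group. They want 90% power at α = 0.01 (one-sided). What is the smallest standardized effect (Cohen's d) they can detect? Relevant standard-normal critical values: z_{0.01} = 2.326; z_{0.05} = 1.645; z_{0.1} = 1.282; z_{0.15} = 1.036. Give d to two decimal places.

For two independent groups of n = 505 each: d_min = (z_{α} + z_β)·√(2/n).
z-sum = 2.326 + 1.282 = 3.608.
d_min = 3.608 × √(2/505) = 3.608 × 0.0629 = 0.227.

d_min ≈ 0.23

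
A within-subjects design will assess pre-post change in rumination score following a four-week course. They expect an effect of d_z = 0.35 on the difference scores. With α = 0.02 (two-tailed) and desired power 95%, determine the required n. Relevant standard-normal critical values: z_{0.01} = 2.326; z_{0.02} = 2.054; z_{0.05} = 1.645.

For a paired (one-sample on differences) test: n = ((z_{α/2} + z_β) / d)².
z_{α/2} + z_β = 2.326 + 1.645 = 3.971.
n = (3.971 / 0.35)² = 11.346² = 128.73.
Round up.

n = 129 pairs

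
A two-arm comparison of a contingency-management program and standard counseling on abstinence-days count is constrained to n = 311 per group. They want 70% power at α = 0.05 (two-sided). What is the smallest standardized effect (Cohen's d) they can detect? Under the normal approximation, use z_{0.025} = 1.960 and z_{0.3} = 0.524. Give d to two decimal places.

For two independent groups of n = 311 each: d_min = (z_{α/2} + z_β)·√(2/n).
z-sum = 1.960 + 0.524 = 2.484.
d_min = 2.484 × √(2/311) = 2.484 × 0.0802 = 0.199.

d_min ≈ 0.20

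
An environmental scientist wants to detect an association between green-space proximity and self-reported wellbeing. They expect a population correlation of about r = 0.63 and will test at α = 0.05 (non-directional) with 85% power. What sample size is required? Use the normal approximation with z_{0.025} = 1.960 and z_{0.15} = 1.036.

Fisher's z: C = ½·ln((1+r)/(1−r)) = ½·ln(4.4054) = 0.7414.
n = ((z_{α/2} + z_β)/C)² + 3.
(1.960 + 1.036) / 0.7414 = 2.996 / 0.7414 = 4.041.
n = 4.041² + 3 = 16.33 + 3 = 19.3.
Round up.

n = 20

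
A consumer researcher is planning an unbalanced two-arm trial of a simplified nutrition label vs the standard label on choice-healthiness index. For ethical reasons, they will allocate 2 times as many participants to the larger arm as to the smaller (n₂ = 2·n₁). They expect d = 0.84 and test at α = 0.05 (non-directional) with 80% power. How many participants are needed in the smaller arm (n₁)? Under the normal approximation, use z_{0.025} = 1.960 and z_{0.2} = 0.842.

n₁ = 17

With allocation ratio k = n₂/n₁ = 2, Var(x̄₁−x̄₂) = σ²(1/n₁ + 1/(k·n₁)) = σ²·(k+1)/(k·n₁).
So n₁ = (1 + 1/k)·((z_{α/2} + z_β)/d)² = 1.500 × (2.802/0.84)².
n₁ = 1.500 × 11.13 = 16.7.
Round up: n₁ = 17, giving n₂ = 2 × 17 = 34.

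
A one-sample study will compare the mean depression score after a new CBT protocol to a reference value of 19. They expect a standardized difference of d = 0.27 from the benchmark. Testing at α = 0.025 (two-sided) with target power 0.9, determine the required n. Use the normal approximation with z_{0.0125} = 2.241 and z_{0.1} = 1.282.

n = 171

For a one-sample test: n = ((z_{α/2} + z_β) / d)².
z_{α/2} + z_β = 2.241 + 1.282 = 3.523.
n = (3.523 / 0.27)² = 13.048² = 170.25.
Round up.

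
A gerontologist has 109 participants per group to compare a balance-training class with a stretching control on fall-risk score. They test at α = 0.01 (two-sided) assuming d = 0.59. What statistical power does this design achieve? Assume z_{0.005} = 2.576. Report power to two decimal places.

For two equal groups, power = Φ(d·√(n/2) − z_{α/2}).
d·√(n/2) = 0.59 × √(109/2) = 0.59 × 7.382 = 4.356.
z_β = 4.356 − 2.576 = 1.780.
Power = Φ(1.780) = 0.962.

power ≈ 0.96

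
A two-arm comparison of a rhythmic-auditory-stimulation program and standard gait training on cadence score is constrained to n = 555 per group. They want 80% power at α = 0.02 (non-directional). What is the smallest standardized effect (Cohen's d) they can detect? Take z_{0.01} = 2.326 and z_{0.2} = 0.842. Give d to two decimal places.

For two independent groups of n = 555 each: d_min = (z_{α/2} + z_β)·√(2/n).
z-sum = 2.326 + 0.842 = 3.168.
d_min = 3.168 × √(2/555) = 3.168 × 0.0600 = 0.190.

d_min ≈ 0.19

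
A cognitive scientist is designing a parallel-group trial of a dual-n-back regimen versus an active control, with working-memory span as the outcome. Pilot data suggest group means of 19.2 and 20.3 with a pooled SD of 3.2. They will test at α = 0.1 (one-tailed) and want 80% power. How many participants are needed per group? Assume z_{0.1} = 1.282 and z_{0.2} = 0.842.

Cohen's d = |M₁ − M₂| / SD_pooled = |19.2 − 20.3| / 3.2 = 1.1 / 3.2 = 0.344.
For two independent groups with equal n: n = 2·((z_{α} + z_β) / d)².
z_{α} + z_β = 1.282 + 0.842 = 2.124.
n = 2 × (2.124 / 0.344)² = 2 × 6.174² = 2 × 38.12 = 76.2.
Round up to the next whole participant.

n = 77 per group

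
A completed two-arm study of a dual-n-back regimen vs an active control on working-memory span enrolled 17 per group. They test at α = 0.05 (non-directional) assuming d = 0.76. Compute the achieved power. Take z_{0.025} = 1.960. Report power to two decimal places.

For two equal groups, power = Φ(d·√(n/2) − z_{α/2}).
d·√(n/2) = 0.76 × √(17/2) = 0.76 × 2.915 = 2.216.
z_β = 2.216 − 1.960 = 0.256.
Power = Φ(0.256) = 0.601.

power ≈ 0.60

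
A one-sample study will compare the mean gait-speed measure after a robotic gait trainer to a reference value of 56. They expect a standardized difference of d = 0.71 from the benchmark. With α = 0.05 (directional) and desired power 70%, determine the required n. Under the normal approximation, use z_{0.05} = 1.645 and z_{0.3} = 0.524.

n = 10

For a one-sample test: n = ((z_{α} + z_β) / d)².
z_{α} + z_β = 1.645 + 0.524 = 2.169.
n = (2.169 / 0.71)² = 3.055² = 9.33.
Round up.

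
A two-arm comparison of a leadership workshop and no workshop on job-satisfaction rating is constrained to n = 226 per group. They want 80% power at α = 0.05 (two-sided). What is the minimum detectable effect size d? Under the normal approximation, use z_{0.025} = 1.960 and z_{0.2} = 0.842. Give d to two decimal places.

For two independent groups of n = 226 each: d_min = (z_{α/2} + z_β)·√(2/n).
z-sum = 1.960 + 0.842 = 2.802.
d_min = 2.802 × √(2/226) = 2.802 × 0.0941 = 0.264.

d_min ≈ 0.26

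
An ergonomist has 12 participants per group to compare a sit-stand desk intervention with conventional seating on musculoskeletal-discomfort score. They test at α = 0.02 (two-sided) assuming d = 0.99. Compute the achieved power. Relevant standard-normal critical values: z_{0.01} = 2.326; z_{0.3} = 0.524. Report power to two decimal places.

power ≈ 0.54

For two equal groups, power = Φ(d·√(n/2) − z_{α/2}).
d·√(n/2) = 0.99 × √(12/2) = 0.99 × 2.449 = 2.425.
z_β = 2.425 − 2.326 = 0.099.
Power = Φ(0.099) = 0.539.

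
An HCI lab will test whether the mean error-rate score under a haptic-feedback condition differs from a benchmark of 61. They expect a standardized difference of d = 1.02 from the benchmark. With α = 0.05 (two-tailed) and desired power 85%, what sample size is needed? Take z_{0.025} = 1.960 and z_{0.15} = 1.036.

For a one-sample test: n = ((z_{α/2} + z_β) / d)².
z_{α/2} + z_β = 1.960 + 1.036 = 2.996.
n = (2.996 / 1.02)² = 2.937² = 8.63.
Round up.

n = 9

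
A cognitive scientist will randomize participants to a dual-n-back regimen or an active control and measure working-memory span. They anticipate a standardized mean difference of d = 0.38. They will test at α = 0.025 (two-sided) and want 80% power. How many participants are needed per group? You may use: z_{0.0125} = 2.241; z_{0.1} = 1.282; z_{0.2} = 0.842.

For two independent groups with equal n: n = 2·((z_{α/2} + z_β) / d)².
z_{α/2} + z_β = 2.241 + 0.842 = 3.083.
n = 2 × (3.083 / 0.38)² = 2 × 8.113² = 2 × 65.82 = 131.6.
Round up to the next whole participant.

n = 132 per group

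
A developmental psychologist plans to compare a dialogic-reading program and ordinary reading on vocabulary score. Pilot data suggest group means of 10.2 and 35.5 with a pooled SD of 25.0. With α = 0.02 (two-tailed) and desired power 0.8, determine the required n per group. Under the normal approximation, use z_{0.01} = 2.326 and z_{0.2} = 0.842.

n = 20 per group

Cohen's d = |M₁ − M₂| / SD_pooled = |10.2 − 35.5| / 25.0 = 25.3 / 25.0 = 1.012.
For two independent groups with equal n: n = 2·((z_{α/2} + z_β) / d)².
z_{α/2} + z_β = 2.326 + 0.842 = 3.168.
n = 2 × (3.168 / 1.012)² = 2 × 3.130² = 2 × 9.80 = 19.6.
Round up to the next whole participant.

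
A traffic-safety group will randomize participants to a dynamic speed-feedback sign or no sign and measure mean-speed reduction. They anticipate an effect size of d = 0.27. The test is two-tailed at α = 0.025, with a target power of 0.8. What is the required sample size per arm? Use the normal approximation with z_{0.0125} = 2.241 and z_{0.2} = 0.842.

n = 261 per group

For two independent groups with equal n: n = 2·((z_{α/2} + z_β) / d)².
z_{α/2} + z_β = 2.241 + 0.842 = 3.083.
n = 2 × (3.083 / 0.27)² = 2 × 11.419² = 2 × 130.38 = 260.8.
Round up to the next whole participant.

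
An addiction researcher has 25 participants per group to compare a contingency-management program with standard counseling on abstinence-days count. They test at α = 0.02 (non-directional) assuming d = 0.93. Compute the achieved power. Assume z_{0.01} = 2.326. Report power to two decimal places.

For two equal groups, power = Φ(d·√(n/2) − z_{α/2}).
d·√(n/2) = 0.93 × √(25/2) = 0.93 × 3.536 = 3.288.
z_β = 3.288 − 2.326 = 0.962.
Power = Φ(0.962) = 0.832.

power ≈ 0.83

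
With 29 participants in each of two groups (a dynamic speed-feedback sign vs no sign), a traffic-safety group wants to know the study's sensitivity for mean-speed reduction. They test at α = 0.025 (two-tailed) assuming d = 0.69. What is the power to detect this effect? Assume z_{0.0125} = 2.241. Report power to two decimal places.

power ≈ 0.65

For two equal groups, power = Φ(d·√(n/2) − z_{α/2}).
d·√(n/2) = 0.69 × √(29/2) = 0.69 × 3.808 = 2.627.
z_β = 2.627 − 2.241 = 0.386.
Power = Φ(0.386) = 0.650.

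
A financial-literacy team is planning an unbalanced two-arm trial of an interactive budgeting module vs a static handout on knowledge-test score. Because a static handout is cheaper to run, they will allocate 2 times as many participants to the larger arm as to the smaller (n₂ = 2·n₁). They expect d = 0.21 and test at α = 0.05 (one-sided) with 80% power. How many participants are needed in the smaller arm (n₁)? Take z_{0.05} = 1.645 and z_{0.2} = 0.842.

With allocation ratio k = n₂/n₁ = 2, Var(x̄₁−x̄₂) = σ²(1/n₁ + 1/(k·n₁)) = σ²·(k+1)/(k·n₁).
So n₁ = (1 + 1/k)·((z_{α} + z_β)/d)² = 1.500 × (2.487/0.21)².
n₁ = 1.500 × 140.25 = 210.4.
Round up: n₁ = 211, giving n₂ = 2 × 211 = 422.

n₁ = 211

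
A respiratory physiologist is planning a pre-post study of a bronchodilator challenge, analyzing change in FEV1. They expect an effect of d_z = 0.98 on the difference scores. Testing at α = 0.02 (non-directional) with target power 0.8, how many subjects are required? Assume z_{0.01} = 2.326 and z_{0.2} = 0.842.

n = 11 pairs

For a paired (one-sample on differences) test: n = ((z_{α/2} + z_β) / d)².
z_{α/2} + z_β = 2.326 + 0.842 = 3.168.
n = (3.168 / 0.98)² = 3.233² = 10.45.
Round up.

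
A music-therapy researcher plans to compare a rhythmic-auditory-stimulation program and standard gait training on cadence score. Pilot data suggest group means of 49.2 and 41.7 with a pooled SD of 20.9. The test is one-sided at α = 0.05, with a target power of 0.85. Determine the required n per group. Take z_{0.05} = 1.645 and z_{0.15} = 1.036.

Cohen's d = |M₁ − M₂| / SD_pooled = |49.2 − 41.7| / 20.9 = 7.5 / 20.9 = 0.359.
For two independent groups with equal n: n = 2·((z_{α} + z_β) / d)².
z_{α} + z_β = 1.645 + 1.036 = 2.681.
n = 2 × (2.681 / 0.359)² = 2 × 7.468² = 2 × 55.77 = 111.5.
Round up to the next whole participant.

n = 112 per group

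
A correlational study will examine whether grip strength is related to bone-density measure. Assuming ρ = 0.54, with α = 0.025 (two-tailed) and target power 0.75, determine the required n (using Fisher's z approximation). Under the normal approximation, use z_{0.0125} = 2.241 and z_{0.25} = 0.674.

Fisher's z: C = ½·ln((1+r)/(1−r)) = ½·ln(3.3478) = 0.6042.
n = ((z_{α/2} + z_β)/C)² + 3.
(2.241 + 0.674) / 0.6042 = 2.915 / 0.6042 = 4.825.
n = 4.825² + 3 = 23.28 + 3 = 26.3.
Round up.

n = 27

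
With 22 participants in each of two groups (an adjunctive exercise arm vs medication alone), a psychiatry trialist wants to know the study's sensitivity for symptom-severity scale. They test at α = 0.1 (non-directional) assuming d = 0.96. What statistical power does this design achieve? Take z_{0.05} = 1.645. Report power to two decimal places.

power ≈ 0.94

For two equal groups, power = Φ(d·√(n/2) − z_{α/2}).
d·√(n/2) = 0.96 × √(22/2) = 0.96 × 3.317 = 3.184.
z_β = 3.184 − 1.645 = 1.539.
Power = Φ(1.539) = 0.938.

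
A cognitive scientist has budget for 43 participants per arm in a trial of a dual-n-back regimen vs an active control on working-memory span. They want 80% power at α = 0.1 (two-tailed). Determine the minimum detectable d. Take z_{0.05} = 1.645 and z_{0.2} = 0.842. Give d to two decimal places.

d_min ≈ 0.54

For two independent groups of n = 43 each: d_min = (z_{α/2} + z_β)·√(2/n).
z-sum = 1.645 + 0.842 = 2.487.
d_min = 2.487 × √(2/43) = 2.487 × 0.2157 = 0.536.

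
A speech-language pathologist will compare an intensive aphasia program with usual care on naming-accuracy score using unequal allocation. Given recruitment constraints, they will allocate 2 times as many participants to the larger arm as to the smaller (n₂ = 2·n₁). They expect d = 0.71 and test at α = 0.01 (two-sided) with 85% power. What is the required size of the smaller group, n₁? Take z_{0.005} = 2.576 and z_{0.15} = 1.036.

With allocation ratio k = n₂/n₁ = 2, Var(x̄₁−x̄₂) = σ²(1/n₁ + 1/(k·n₁)) = σ²·(k+1)/(k·n₁).
So n₁ = (1 + 1/k)·((z_{α/2} + z_β)/d)² = 1.500 × (3.612/0.71)².
n₁ = 1.500 × 25.88 = 38.8.
Round up: n₁ = 39, giving n₂ = 2 × 39 = 78.

n₁ = 39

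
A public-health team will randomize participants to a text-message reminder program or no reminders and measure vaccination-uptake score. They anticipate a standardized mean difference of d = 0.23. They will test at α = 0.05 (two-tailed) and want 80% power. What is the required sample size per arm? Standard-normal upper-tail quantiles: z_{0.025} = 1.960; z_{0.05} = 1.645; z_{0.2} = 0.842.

For two independent groups with equal n: n = 2·((z_{α/2} + z_β) / d)².
z_{α/2} + z_β = 1.960 + 0.842 = 2.802.
n = 2 × (2.802 / 0.23)² = 2 × 12.183² = 2 × 148.42 = 296.8.
Round up to the next whole participant.

n = 297 per group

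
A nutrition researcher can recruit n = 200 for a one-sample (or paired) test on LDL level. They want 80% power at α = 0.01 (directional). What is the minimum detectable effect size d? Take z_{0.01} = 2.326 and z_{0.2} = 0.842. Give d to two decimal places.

d_min ≈ 0.22

For a single sample (or paired design) of n = 200: d_min = (z_{α} + z_β)/√n.
z-sum = 2.326 + 0.842 = 3.168.
d_min = 3.168 / √200 = 3.168 / 14.142 = 0.224.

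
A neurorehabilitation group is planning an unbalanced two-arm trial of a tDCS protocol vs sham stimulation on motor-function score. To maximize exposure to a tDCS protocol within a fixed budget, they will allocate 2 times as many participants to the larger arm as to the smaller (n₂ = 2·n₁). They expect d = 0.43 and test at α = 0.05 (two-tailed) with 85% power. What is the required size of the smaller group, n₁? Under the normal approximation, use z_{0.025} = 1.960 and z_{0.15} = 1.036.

With allocation ratio k = n₂/n₁ = 2, Var(x̄₁−x̄₂) = σ²(1/n₁ + 1/(k·n₁)) = σ²·(k+1)/(k·n₁).
So n₁ = (1 + 1/k)·((z_{α/2} + z_β)/d)² = 1.500 × (2.996/0.43)².
n₁ = 1.500 × 48.55 = 72.8.
Round up: n₁ = 73, giving n₂ = 2 × 73 = 146.

n₁ = 73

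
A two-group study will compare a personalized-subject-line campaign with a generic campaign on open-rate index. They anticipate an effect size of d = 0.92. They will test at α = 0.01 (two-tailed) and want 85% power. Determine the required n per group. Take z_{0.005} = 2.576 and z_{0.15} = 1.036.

For two independent groups with equal n: n = 2·((z_{α/2} + z_β) / d)².
z_{α/2} + z_β = 2.576 + 1.036 = 3.612.
n = 2 × (3.612 / 0.92)² = 2 × 3.926² = 2 × 15.41 = 30.8.
Round up to the next whole participant.

n = 31 per group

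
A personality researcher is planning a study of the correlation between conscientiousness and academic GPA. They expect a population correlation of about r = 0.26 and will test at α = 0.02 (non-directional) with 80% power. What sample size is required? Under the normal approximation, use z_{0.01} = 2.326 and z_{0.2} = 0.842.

n = 145

Fisher's z: C = ½·ln((1+r)/(1−r)) = ½·ln(1.7027) = 0.2661.
n = ((z_{α/2} + z_β)/C)² + 3.
(2.326 + 0.842) / 0.2661 = 3.168 / 0.2661 = 11.905.
n = 11.905² + 3 = 141.74 + 3 = 144.7.
Round up.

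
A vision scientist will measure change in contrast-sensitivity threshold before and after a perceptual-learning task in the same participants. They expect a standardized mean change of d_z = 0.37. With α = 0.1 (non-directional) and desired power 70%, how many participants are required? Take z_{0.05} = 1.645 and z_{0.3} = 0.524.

For a paired (one-sample on differences) test: n = ((z_{α/2} + z_β) / d)².
z_{α/2} + z_β = 1.645 + 0.524 = 2.169.
n = (2.169 / 0.37)² = 5.862² = 34.36.
Round up.

n = 35 pairs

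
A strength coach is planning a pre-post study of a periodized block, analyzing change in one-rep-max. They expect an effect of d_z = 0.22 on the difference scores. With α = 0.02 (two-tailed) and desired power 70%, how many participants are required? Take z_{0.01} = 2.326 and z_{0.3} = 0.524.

For a paired (one-sample on differences) test: n = ((z_{α/2} + z_β) / d)².
z_{α/2} + z_β = 2.326 + 0.524 = 2.850.
n = (2.850 / 0.22)² = 12.955² = 167.82.
Round up.

n = 168 pairs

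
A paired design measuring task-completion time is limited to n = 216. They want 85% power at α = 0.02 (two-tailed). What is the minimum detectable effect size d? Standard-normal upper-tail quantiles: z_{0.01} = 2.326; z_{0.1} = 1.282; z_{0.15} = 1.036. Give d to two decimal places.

d_min ≈ 0.23

For a single sample (or paired design) of n = 216: d_min = (z_{α/2} + z_β)/√n.
z-sum = 2.326 + 1.036 = 3.362.
d_min = 3.362 / √216 = 3.362 / 14.697 = 0.229.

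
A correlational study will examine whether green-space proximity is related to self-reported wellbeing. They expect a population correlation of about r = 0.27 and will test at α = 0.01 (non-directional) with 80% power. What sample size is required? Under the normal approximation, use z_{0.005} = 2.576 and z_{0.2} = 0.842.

Fisher's z: C = ½·ln((1+r)/(1−r)) = ½·ln(1.7397) = 0.2769.
n = ((z_{α/2} + z_β)/C)² + 3.
(2.576 + 0.842) / 0.2769 = 3.418 / 0.2769 = 12.344.
n = 12.344² + 3 = 152.37 + 3 = 155.4.
Round up.

n = 156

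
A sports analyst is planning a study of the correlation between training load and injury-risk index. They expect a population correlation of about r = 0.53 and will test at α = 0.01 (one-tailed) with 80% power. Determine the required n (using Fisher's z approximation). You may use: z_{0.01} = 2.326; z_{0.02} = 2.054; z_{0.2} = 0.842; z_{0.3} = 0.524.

Fisher's z: C = ½·ln((1+r)/(1−r)) = ½·ln(3.2553) = 0.5901.
n = ((z_{α} + z_β)/C)² + 3.
(2.326 + 0.842) / 0.5901 = 3.168 / 0.5901 = 5.369.
n = 5.369² + 3 = 28.82 + 3 = 31.8.
Round up.

n = 32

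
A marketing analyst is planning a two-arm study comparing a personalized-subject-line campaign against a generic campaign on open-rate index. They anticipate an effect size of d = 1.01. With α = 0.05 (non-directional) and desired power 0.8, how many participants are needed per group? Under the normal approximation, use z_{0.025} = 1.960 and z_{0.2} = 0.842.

For two independent groups with equal n: n = 2·((z_{α/2} + z_β) / d)².
z_{α/2} + z_β = 1.960 + 0.842 = 2.802.
n = 2 × (2.802 / 1.01)² = 2 × 2.774² = 2 × 7.70 = 15.4.
Round up to the next whole participant.

n = 16 per group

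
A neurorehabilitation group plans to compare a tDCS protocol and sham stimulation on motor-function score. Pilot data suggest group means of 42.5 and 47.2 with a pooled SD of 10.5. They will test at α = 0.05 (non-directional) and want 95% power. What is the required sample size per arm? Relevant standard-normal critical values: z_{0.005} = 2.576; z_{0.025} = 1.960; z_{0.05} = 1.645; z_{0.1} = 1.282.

Cohen's d = |M₁ − M₂| / SD_pooled = |42.5 − 47.2| / 10.5 = 4.7 / 10.5 = 0.448.
For two independent groups with equal n: n = 2·((z_{α/2} + z_β) / d)².
z_{α/2} + z_β = 1.960 + 1.645 = 3.605.
n = 2 × (3.605 / 0.448)² = 2 × 8.047² = 2 × 64.75 = 129.5.
Round up to the next whole participant.

n = 130 per group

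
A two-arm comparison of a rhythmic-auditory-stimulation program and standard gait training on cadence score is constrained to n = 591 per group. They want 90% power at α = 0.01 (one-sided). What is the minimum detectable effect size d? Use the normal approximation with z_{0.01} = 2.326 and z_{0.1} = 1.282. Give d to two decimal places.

For two independent groups of n = 591 each: d_min = (z_{α} + z_β)·√(2/n).
z-sum = 2.326 + 1.282 = 3.608.
d_min = 3.608 × √(2/591) = 3.608 × 0.0582 = 0.210.

d_min ≈ 0.21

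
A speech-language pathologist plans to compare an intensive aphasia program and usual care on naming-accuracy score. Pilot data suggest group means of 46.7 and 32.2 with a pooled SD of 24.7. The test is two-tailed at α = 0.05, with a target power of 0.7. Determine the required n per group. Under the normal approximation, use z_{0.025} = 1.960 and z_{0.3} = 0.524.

n = 36 per group

Cohen's d = |M₁ − M₂| / SD_pooled = |46.7 − 32.2| / 24.7 = 14.5 / 24.7 = 0.587.
For two independent groups with equal n: n = 2·((z_{α/2} + z_β) / d)².
z_{α/2} + z_β = 1.960 + 0.524 = 2.484.
n = 2 × (2.484 / 0.587)² = 2 × 4.232² = 2 × 17.91 = 35.8.
Round up to the next whole participant.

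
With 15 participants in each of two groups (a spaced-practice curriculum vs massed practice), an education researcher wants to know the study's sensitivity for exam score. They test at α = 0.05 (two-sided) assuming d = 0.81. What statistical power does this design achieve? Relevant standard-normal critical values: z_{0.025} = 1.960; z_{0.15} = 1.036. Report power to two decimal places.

For two equal groups, power = Φ(d·√(n/2) − z_{α/2}).
d·√(n/2) = 0.81 × √(15/2) = 0.81 × 2.739 = 2.218.
z_β = 2.218 − 1.960 = 0.258.
Power = Φ(0.258) = 0.602.

power ≈ 0.60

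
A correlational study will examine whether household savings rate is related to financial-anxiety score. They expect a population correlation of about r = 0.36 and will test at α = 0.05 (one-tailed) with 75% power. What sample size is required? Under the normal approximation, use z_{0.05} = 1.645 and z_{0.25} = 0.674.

Fisher's z: C = ½·ln((1+r)/(1−r)) = ½·ln(2.1250) = 0.3769.
n = ((z_{α} + z_β)/C)² + 3.
(1.645 + 0.674) / 0.3769 = 2.319 / 0.3769 = 6.153.
n = 6.153² + 3 = 37.86 + 3 = 40.9.
Round up.

n = 41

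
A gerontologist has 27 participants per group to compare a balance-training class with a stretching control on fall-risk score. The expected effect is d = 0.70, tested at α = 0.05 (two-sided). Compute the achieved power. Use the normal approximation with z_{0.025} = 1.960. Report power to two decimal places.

For two equal groups, power = Φ(d·√(n/2) − z_{α/2}).
d·√(n/2) = 0.70 × √(27/2) = 0.70 × 3.674 = 2.572.
z_β = 2.572 − 1.960 = 0.612.
Power = Φ(0.612) = 0.730.

power ≈ 0.73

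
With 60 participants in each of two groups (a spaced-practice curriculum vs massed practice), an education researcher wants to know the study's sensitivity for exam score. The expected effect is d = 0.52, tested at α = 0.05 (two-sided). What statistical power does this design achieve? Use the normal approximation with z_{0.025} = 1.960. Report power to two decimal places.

For two equal groups, power = Φ(d·√(n/2) − z_{α/2}).
d·√(n/2) = 0.52 × √(60/2) = 0.52 × 5.477 = 2.848.
z_β = 2.848 − 1.960 = 0.888.
Power = Φ(0.888) = 0.813.

power ≈ 0.81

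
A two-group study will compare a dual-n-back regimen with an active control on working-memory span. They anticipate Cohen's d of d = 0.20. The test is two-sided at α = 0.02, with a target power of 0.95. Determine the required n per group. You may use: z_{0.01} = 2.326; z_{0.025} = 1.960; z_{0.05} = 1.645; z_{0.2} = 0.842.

n = 789 per group

For two independent groups with equal n: n = 2·((z_{α/2} + z_β) / d)².
z_{α/2} + z_β = 2.326 + 1.645 = 3.971.
n = 2 × (3.971 / 0.20)² = 2 × 19.855² = 2 × 394.22 = 788.4.
Round up to the next whole participant.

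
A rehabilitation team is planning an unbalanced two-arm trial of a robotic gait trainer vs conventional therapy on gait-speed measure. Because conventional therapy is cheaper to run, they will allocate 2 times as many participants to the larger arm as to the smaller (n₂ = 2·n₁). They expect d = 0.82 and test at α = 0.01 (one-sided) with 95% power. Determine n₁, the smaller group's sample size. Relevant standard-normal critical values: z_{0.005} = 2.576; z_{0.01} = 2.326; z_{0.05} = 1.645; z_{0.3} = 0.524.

n₁ = 36

With allocation ratio k = n₂/n₁ = 2, Var(x̄₁−x̄₂) = σ²(1/n₁ + 1/(k·n₁)) = σ²·(k+1)/(k·n₁).
So n₁ = (1 + 1/k)·((z_{α} + z_β)/d)² = 1.500 × (3.971/0.82)².
n₁ = 1.500 × 23.45 = 35.2.
Round up: n₁ = 36, giving n₂ = 2 × 36 = 72.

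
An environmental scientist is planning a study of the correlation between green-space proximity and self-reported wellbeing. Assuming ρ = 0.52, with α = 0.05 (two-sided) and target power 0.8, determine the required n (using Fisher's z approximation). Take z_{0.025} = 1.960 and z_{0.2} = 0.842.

n = 27

Fisher's z: C = ½·ln((1+r)/(1−r)) = ½·ln(3.1667) = 0.5763.
n = ((z_{α/2} + z_β)/C)² + 3.
(1.960 + 0.842) / 0.5763 = 2.802 / 0.5763 = 4.862.
n = 4.862² + 3 = 23.64 + 3 = 26.6.
Round up.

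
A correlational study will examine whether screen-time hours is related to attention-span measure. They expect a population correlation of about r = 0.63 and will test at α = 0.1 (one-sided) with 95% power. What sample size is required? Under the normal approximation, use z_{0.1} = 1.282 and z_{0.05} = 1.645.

Fisher's z: C = ½·ln((1+r)/(1−r)) = ½·ln(4.4054) = 0.7414.
n = ((z_{α} + z_β)/C)² + 3.
(1.282 + 1.645) / 0.7414 = 2.927 / 0.7414 = 3.948.
n = 3.948² + 3 = 15.59 + 3 = 18.6.
Round up.

n = 19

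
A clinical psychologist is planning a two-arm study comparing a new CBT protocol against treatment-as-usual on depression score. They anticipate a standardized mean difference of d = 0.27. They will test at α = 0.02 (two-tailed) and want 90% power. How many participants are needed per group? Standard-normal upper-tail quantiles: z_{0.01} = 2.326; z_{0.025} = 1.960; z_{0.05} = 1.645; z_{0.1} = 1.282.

For two independent groups with equal n: n = 2·((z_{α/2} + z_β) / d)².
z_{α/2} + z_β = 2.326 + 1.282 = 3.608.
n = 2 × (3.608 / 0.27)² = 2 × 13.363² = 2 × 178.57 = 357.1.
Round up to the next whole participant.

n = 358 per group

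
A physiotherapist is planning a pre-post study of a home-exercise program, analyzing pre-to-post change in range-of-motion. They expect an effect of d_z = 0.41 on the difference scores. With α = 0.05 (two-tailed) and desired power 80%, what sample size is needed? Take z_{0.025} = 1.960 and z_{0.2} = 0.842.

n = 47 pairs

For a paired (one-sample on differences) test: n = ((z_{α/2} + z_β) / d)².
z_{α/2} + z_β = 1.960 + 0.842 = 2.802.
n = (2.802 / 0.41)² = 6.834² = 46.71.
Round up.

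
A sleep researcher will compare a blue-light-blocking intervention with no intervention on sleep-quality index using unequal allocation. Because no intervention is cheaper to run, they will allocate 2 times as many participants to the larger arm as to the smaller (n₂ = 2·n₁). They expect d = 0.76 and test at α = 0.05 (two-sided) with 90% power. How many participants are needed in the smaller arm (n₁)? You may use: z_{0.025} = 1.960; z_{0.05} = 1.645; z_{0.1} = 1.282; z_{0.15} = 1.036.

With allocation ratio k = n₂/n₁ = 2, Var(x̄₁−x̄₂) = σ²(1/n₁ + 1/(k·n₁)) = σ²·(k+1)/(k·n₁).
So n₁ = (1 + 1/k)·((z_{α/2} + z_β)/d)² = 1.500 × (3.242/0.76)².
n₁ = 1.500 × 18.20 = 27.3.
Round up: n₁ = 28, giving n₂ = 2 × 28 = 56.

n₁ = 28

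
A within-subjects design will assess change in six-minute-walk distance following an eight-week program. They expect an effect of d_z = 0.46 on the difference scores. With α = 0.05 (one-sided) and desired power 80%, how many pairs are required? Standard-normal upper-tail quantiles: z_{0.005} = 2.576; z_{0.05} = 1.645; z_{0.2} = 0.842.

For a paired (one-sample on differences) test: n = ((z_{α} + z_β) / d)².
z_{α} + z_β = 1.645 + 0.842 = 2.487.
n = (2.487 / 0.46)² = 5.407² = 29.23.
Round up.

n = 30 pairs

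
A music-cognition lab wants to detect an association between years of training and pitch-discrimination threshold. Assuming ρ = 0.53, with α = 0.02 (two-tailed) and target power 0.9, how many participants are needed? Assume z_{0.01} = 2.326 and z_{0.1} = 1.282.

n = 41

Fisher's z: C = ½·ln((1+r)/(1−r)) = ½·ln(3.2553) = 0.5901.
n = ((z_{α/2} + z_β)/C)² + 3.
(2.326 + 1.282) / 0.5901 = 3.608 / 0.5901 = 6.114.
n = 6.114² + 3 = 37.38 + 3 = 40.4.
Round up.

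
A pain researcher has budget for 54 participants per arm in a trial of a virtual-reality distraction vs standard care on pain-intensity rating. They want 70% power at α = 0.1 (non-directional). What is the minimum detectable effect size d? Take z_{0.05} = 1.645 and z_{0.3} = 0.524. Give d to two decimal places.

d_min ≈ 0.42

For two independent groups of n = 54 each: d_min = (z_{α/2} + z_β)·√(2/n).
z-sum = 1.645 + 0.524 = 2.169.
d_min = 2.169 × √(2/54) = 2.169 × 0.1925 = 0.417.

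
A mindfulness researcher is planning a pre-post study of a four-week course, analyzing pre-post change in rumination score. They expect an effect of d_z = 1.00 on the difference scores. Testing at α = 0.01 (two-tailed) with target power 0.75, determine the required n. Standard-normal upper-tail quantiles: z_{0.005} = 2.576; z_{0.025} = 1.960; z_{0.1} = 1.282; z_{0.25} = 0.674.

n = 11 pairs

For a paired (one-sample on differences) test: n = ((z_{α/2} + z_β) / d)².
z_{α/2} + z_β = 2.576 + 0.674 = 3.250.
n = (3.250 / 1.00)² = 3.250² = 10.56.
Round up.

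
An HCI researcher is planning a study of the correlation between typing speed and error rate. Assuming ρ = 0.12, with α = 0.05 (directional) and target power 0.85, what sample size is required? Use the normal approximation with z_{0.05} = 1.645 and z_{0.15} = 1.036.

n = 498

Fisher's z: C = ½·ln((1+r)/(1−r)) = ½·ln(1.2727) = 0.1206.
n = ((z_{α} + z_β)/C)² + 3.
(1.645 + 1.036) / 0.1206 = 2.681 / 0.1206 = 22.231.
n = 22.231² + 3 = 494.20 + 3 = 497.2.
Round up.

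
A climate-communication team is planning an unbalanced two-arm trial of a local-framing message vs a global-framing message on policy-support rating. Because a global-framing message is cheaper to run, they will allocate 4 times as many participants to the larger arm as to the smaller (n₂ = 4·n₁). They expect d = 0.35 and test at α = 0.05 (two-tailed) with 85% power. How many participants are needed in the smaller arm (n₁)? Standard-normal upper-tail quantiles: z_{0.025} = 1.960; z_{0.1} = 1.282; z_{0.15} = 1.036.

With allocation ratio k = n₂/n₁ = 4, Var(x̄₁−x̄₂) = σ²(1/n₁ + 1/(k·n₁)) = σ²·(k+1)/(k·n₁).
So n₁ = (1 + 1/k)·((z_{α/2} + z_β)/d)² = 1.250 × (2.996/0.35)².
n₁ = 1.250 × 73.27 = 91.6.
Round up: n₁ = 92, giving n₂ = 4 × 92 = 368.

n₁ = 92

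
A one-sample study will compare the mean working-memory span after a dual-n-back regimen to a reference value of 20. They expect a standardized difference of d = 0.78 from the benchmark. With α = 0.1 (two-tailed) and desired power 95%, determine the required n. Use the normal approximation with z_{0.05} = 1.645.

For a one-sample test: n = ((z_{α/2} + z_β) / d)².
z_{α/2} + z_β = 1.645 + 1.645 = 3.290.
n = (3.290 / 0.78)² = 4.218² = 17.79.
Round up.

n = 18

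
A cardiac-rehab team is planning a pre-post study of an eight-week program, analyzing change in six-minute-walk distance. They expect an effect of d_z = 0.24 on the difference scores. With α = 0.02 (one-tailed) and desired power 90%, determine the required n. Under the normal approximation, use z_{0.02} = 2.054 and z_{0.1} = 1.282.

n = 194 pairs

For a paired (one-sample on differences) test: n = ((z_{α} + z_β) / d)².
z_{α} + z_β = 2.054 + 1.282 = 3.336.
n = (3.336 / 0.24)² = 13.900² = 193.21.
Round up.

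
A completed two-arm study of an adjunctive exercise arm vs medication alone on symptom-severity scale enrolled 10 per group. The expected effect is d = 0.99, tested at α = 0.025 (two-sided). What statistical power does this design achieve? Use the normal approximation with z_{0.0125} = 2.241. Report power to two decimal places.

For two equal groups, power = Φ(d·√(n/2) − z_{α/2}).
d·√(n/2) = 0.99 × √(10/2) = 0.99 × 2.236 = 2.214.
z_β = 2.214 − 2.241 = -0.027.
Power = Φ(-0.027) = 0.489.

power ≈ 0.49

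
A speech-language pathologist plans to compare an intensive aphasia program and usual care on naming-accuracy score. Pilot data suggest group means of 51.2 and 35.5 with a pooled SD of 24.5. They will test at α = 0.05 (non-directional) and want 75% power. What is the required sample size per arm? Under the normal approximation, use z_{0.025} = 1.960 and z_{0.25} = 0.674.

Cohen's d = |M₁ − M₂| / SD_pooled = |51.2 − 35.5| / 24.5 = 15.7 / 24.5 = 0.641.
For two independent groups with equal n: n = 2·((z_{α/2} + z_β) / d)².
z_{α/2} + z_β = 1.960 + 0.674 = 2.634.
n = 2 × (2.634 / 0.641)² = 2 × 4.109² = 2 × 16.89 = 33.8.
Round up to the next whole participant.

n = 34 per group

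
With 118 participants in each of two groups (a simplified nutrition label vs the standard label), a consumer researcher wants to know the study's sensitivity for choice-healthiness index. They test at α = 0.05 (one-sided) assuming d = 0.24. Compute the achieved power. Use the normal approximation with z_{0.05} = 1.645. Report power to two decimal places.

power ≈ 0.58

For two equal groups, power = Φ(d·√(n/2) − z_{α}).
d·√(n/2) = 0.24 × √(118/2) = 0.24 × 7.681 = 1.843.
z_β = 1.843 − 1.645 = 0.198.
Power = Φ(0.198) = 0.579.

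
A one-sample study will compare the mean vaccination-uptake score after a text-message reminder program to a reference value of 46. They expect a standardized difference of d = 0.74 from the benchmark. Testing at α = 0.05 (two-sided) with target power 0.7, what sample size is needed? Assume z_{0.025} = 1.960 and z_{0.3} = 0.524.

n = 12

For a one-sample test: n = ((z_{α/2} + z_β) / d)².
z_{α/2} + z_β = 1.960 + 0.524 = 2.484.
n = (2.484 / 0.74)² = 3.357² = 11.27.
Round up.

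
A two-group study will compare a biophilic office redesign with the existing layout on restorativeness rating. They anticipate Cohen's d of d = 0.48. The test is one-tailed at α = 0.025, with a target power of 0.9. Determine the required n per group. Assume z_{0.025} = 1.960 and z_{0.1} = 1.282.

For two independent groups with equal n: n = 2·((z_{α} + z_β) / d)².
z_{α} + z_β = 1.960 + 1.282 = 3.242.
n = 2 × (3.242 / 0.48)² = 2 × 6.754² = 2 × 45.62 = 91.2.
Round up to the next whole participant.

n = 92 per group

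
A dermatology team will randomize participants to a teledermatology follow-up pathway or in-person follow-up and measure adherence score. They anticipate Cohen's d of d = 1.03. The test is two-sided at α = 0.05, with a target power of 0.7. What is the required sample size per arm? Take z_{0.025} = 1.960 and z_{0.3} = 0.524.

For two independent groups with equal n: n = 2·((z_{α/2} + z_β) / d)².
z_{α/2} + z_β = 1.960 + 0.524 = 2.484.
n = 2 × (2.484 / 1.03)² = 2 × 2.412² = 2 × 5.82 = 11.6.
Round up to the next whole participant.

n = 12 per group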